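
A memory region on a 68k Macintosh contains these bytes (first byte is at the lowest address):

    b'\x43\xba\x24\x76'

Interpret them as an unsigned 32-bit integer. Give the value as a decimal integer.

1136272502

In big-endian order the high byte comes first in memory.
The bytes are already most-significant first: 0x43BA2476.
0x43BA2476 = 1136272502.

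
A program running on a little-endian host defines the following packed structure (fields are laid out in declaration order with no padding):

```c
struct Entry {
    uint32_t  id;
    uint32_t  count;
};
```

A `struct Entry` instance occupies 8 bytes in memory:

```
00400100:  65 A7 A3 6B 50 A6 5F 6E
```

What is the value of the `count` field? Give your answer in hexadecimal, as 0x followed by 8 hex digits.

`count` follows `id` (4 bytes), so it starts at byte offset 4 and occupies 4 bytes.
Bytes at offsets 4..7: 50 A6 5F 6E.
Little-endian: lowest address holds the least-significant byte.
Reassemble most-significant byte first: 6E 5F A6 50 → 0x6E5FA650.

0x6E5FA650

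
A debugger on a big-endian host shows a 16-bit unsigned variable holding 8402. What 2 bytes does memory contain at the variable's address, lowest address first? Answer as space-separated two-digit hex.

20 D2

8402 in hexadecimal, padded to 16 bits, is 0x20D2.
Split into bytes (most-significant first): 20 D2.
Big-endian: lowest address holds the most-significant byte.
So the memory order matches the most-significant-first order: 20 D2.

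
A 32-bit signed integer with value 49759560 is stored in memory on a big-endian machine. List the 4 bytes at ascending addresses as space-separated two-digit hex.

49759560 in hexadecimal, padded to 32 bits, is 0x02F74548.
Split into bytes (most-significant first): 02 F7 45 48.
In big-endian order the high byte comes first in memory.
So the memory order matches the most-significant-first order: 02 F7 45 48.

02 F7 45 48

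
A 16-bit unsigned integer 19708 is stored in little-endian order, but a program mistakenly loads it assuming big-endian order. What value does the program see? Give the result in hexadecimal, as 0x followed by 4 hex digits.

0xFC4C

19708 in 16-bit hexadecimal is 0x4CFC.
Stored little-endian, the bytes at ascending addresses are FC 4C.
Read back as big-endian, the last byte is least significant, giving 0xFC4C.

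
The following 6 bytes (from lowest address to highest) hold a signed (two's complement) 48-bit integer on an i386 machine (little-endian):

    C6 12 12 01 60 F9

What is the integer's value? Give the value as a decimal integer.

-7284246572346

Little-endian: lowest address holds the least-significant byte.
Reassemble most-significant byte first: F9 60 01 12 12 C6 → 0xF960011212C6.
Top bit is set, so as a signed 48-bit value this is 0xF960011212C6 − 2^48 = -7284246572346.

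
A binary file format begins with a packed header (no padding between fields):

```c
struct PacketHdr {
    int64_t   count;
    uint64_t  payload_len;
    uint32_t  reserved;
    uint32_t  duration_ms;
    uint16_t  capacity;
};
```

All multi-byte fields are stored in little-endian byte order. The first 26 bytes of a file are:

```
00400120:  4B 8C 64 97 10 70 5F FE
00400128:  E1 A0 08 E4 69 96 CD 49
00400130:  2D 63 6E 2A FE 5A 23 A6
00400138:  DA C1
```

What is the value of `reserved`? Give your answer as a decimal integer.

`reserved` follows `count` (8 B), `payload_len` (8 B), so it starts at offset 8 + 8 = 16 and occupies 4 bytes.
Bytes at offsets 16..19: 2D 63 6E 2A.
Little-endian stores the least-significant byte at the lowest address.
Reassemble most-significant byte first: 2A 6E 63 2D → 0x2A6E632D.
0x2A6E632D = 711877421.

711877421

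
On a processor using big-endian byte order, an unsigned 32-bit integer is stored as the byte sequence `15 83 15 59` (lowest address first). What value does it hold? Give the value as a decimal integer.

Big-endian stores the most-significant byte at the lowest address.
The bytes are already most-significant first: 0x15831559.
0x15831559 = 360912217.

360912217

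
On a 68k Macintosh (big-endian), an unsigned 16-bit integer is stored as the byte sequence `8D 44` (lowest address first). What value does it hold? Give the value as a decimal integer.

36164

In big-endian order the high byte comes first in memory.
The bytes are already most-significant first: 0x8D44.
0x8D44 = 36164.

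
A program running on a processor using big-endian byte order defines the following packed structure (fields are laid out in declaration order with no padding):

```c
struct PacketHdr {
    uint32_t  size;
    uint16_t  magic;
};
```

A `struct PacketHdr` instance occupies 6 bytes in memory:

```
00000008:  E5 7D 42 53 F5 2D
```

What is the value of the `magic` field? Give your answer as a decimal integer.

62765

`magic` follows `size` (4 bytes), so it starts at byte offset 4 and occupies 2 bytes.
Bytes at offsets 4..5: F5 2D.
Big-endian: lowest address holds the most-significant byte.
The bytes are already most-significant first: 0xF52D.
0xF52D = 62765.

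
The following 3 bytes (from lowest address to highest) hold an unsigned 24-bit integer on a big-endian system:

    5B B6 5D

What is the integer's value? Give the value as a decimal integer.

6010461

In big-endian order the high byte comes first in memory.
The bytes are already most-significant first: 0x5BB65D.
0x5BB65D = 6010461.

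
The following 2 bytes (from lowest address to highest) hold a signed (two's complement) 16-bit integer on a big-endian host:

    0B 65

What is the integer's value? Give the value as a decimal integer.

2917

Big-endian stores the most-significant byte at the lowest address.
The bytes are already most-significant first: 0x0B65.
0x0B65 = 2917.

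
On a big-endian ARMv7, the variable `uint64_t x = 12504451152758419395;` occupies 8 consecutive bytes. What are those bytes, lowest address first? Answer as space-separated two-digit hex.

AD 88 BC 12 6F 63 AF C3

12504451152758419395 in hexadecimal, padded to 64 bits, is 0xAD88BC126F63AFC3.
Split into bytes (most-significant first): AD 88 BC 12 6F 63 AF C3.
In big-endian order the high byte comes first in memory.
So the memory order matches the most-significant-first order: AD 88 BC 12 6F 63 AF C3.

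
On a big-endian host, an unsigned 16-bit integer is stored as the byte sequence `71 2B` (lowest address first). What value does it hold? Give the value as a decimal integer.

Big-endian: lowest address holds the most-significant byte.
The bytes are already most-significant first: 0x712B.
0x712B = 28971.

28971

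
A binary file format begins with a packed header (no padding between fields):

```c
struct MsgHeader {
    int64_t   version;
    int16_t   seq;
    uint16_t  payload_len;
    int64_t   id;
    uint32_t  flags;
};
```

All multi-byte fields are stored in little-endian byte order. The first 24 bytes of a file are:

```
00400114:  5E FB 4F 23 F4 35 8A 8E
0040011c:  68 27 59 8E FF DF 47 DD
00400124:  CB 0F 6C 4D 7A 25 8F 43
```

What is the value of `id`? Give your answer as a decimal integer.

5578851406670454783

`id` follows `version` (8 B), `seq` (2 B), `payload_len` (2 B), so it starts at offset 8 + 2 + 2 = 12 and occupies 8 bytes.
Bytes at offsets 12..19: FF DF 47 DD CB 0F 6C 4D.
Little-endian stores the least-significant byte at the lowest address.
Reassemble most-significant byte first: 4D 6C 0F CB DD 47 DF FF → 0x4D6C0FCBDD47DFFF.
0x4D6C0FCBDD47DFFF = 5578851406670454783.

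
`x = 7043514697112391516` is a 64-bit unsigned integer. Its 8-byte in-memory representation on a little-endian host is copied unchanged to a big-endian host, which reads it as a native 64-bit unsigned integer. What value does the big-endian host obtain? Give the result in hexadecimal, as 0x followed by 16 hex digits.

0x5C8FA0834C97BF61

7043514697112391516 in 64-bit hexadecimal is 0x61BF974C83A08F5C.
Stored little-endian, the bytes at ascending addresses are 5C 8F A0 83 4C 97 BF 61.
Read back as big-endian, the last byte is least significant, giving 0x5C8FA0834C97BF61.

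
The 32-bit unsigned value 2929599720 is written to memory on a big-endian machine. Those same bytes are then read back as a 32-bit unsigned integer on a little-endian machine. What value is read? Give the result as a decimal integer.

2929599720 in 32-bit hexadecimal is 0xAE9E24E8.
Stored big-endian, the bytes at ascending addresses are AE 9E 24 E8.
Read back as little-endian, the first byte is least significant, giving 0xE8249EAE.
0xE8249EAE = 3894714030.

3894714030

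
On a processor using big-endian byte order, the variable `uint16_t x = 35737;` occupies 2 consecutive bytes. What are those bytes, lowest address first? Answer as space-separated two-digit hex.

35737 in hexadecimal, padded to 16 bits, is 0x8B99.
Split into bytes (most-significant first): 8B 99.
Big-endian: lowest address holds the most-significant byte.
So the memory order matches the most-significant-first order: 8B 99.

8B 99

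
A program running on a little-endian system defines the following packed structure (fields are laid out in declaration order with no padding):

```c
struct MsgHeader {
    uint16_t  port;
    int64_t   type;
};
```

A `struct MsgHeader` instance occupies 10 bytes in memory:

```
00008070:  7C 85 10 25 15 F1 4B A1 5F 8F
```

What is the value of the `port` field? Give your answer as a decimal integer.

34172

`port` is the first field, at byte offset 0, occupying 2 bytes.
Bytes at offsets 0..1: 7C 85.
Little-endian stores the least-significant byte at the lowest address.
Reassemble most-significant byte first: 85 7C → 0x857C.
0x857C = 34172.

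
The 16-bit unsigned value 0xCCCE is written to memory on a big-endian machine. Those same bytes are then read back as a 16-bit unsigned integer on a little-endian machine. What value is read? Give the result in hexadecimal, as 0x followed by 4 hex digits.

Stored big-endian, the bytes at ascending addresses are CC CE.
Read back as little-endian, the first byte is least significant, giving 0xCECC.

0xCECC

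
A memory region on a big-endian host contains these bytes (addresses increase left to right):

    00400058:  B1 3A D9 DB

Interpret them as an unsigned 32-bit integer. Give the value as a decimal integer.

2973424091

In big-endian order the high byte comes first in memory.
The bytes are already most-significant first: 0xB13AD9DB.
0xB13AD9DB = 2973424091.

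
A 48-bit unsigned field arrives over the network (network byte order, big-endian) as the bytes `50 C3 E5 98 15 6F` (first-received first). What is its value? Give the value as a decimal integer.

88802300794223

In big-endian order the high byte comes first in memory.
The bytes are already most-significant first: 0x50C3E598156F.
0x50C3E598156F = 88802300794223.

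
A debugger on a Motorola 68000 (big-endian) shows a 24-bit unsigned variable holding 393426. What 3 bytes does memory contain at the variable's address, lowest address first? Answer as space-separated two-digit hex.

393426 in hexadecimal, padded to 24 bits, is 0x0600D2.
Split into bytes (most-significant first): 06 00 D2.
In big-endian order the high byte comes first in memory.
So the memory order matches the most-significant-first order: 06 00 D2.

06 00 D2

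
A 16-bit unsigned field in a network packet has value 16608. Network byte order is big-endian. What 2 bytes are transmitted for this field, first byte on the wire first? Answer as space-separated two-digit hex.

40 E0

16608 in hexadecimal, padded to 16 bits, is 0x40E0.
Split into bytes (most-significant first): 40 E0.
In big-endian order the high byte comes first in memory.
So the memory order matches the most-significant-first order: 40 E0.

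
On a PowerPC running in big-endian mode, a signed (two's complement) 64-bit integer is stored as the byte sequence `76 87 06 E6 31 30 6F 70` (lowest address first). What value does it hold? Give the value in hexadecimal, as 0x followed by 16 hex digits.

0x768706E631306F70

Big-endian: lowest address holds the most-significant byte.
The bytes are already most-significant first: 0x768706E631306F70.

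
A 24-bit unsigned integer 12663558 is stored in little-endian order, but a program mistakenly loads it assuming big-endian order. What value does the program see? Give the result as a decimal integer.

408513

12663558 in 24-bit hexadecimal is 0xC13B06.
Stored little-endian, the bytes at ascending addresses are 06 3B C1.
Read back as big-endian, the last byte is least significant, giving 0x063BC1.
0x063BC1 = 408513.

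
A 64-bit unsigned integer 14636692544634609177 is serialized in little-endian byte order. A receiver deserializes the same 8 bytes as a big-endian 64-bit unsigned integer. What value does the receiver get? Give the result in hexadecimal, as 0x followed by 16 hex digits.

14636692544634609177 in 64-bit hexadecimal is 0xCB1FFA52218DDE19.
Stored little-endian, the bytes at ascending addresses are 19 DE 8D 21 52 FA 1F CB.
Read back as big-endian, the last byte is least significant, giving 0x19DE8D2152FA1FCB.

0x19DE8D2152FA1FCB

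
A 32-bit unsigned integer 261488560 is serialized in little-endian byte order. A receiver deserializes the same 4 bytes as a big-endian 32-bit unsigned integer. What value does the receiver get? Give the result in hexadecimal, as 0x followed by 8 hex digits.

261488560 in 32-bit hexadecimal is 0x0F95FFB0.
Stored little-endian, the bytes at ascending addresses are B0 FF 95 0F.
Read back as big-endian, the last byte is least significant, giving 0xB0FF950F.

0xB0FF950F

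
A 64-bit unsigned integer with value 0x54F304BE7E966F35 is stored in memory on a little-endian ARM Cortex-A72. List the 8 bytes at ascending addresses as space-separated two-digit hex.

Split into bytes (most-significant first): 54 F3 04 BE 7E 96 6F 35.
In little-endian order the low byte comes first in memory.
So at ascending addresses the bytes are 35 6F 96 7E BE 04 F3 54.

35 6F 96 7E BE 04 F3 54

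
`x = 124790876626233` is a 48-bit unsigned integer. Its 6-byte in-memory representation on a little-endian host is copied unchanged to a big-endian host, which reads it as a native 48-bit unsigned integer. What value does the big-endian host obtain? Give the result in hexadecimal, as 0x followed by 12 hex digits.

0x395DDF237F71

124790876626233 in 48-bit hexadecimal is 0x717F23DF5D39.
Stored little-endian, the bytes at ascending addresses are 39 5D DF 23 7F 71.
Read back as big-endian, the last byte is least significant, giving 0x395DDF237F71.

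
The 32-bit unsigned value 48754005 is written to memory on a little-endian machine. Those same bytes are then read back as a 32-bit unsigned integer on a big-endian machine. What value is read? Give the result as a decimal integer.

48754005 in 32-bit hexadecimal is 0x02E7ED55.
Stored little-endian, the bytes at ascending addresses are 55 ED E7 02.
Read back as big-endian, the last byte is least significant, giving 0x55EDE702.
0x55EDE702 = 1441654530.

1441654530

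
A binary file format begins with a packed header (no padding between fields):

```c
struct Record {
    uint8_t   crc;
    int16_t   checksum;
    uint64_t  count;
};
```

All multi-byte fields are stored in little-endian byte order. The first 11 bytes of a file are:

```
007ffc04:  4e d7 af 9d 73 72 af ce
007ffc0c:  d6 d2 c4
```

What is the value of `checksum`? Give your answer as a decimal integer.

`checksum` follows `crc` (1 byte), so it starts at byte offset 1 and occupies 2 bytes.
Bytes at offsets 1..2: D7 AF.
In little-endian order the low byte comes first in memory.
Reassemble most-significant byte first: AF D7 → 0xAFD7.
Top bit is set, so as a signed 16-bit value this is 0xAFD7 − 2^16 = -20521.

-20521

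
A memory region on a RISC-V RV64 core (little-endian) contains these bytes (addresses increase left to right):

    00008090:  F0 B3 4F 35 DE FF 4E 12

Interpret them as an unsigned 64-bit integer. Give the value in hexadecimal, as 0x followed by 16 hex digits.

Little-endian: lowest address holds the least-significant byte.
Reassemble most-significant byte first: 12 4E FF DE 35 4F B3 F0 → 0x124EFFDE354FB3F0.

0x124EFFDE354FB3F0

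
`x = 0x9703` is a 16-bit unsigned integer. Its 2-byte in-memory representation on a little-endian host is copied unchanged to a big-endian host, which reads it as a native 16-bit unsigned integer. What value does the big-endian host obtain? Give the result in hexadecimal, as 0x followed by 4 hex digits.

Stored little-endian, the bytes at ascending addresses are 03 97.
Read back as big-endian, the last byte is least significant, giving 0x0397.

0x0397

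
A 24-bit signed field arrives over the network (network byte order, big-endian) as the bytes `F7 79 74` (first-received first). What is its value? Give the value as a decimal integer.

Big-endian stores the most-significant byte at the lowest address.
The bytes are already most-significant first: 0xF77974.
Top bit is set, so as a signed 24-bit value this is 0xF77974 − 2^24 = -558732.

-558732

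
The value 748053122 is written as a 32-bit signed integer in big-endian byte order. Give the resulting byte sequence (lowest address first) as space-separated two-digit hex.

748053122 in hexadecimal, padded to 32 bits, is 0x2C966282.
Split into bytes (most-significant first): 2C 96 62 82.
Big-endian stores the most-significant byte at the lowest address.
So the memory order matches the most-significant-first order: 2C 96 62 82.

2C 96 62 82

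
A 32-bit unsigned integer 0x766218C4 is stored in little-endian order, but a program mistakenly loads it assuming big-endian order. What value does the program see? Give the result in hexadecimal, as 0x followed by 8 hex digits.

Stored little-endian, the bytes at ascending addresses are C4 18 62 76.
Read back as big-endian, the last byte is least significant, giving 0xC4186276.

0xC4186276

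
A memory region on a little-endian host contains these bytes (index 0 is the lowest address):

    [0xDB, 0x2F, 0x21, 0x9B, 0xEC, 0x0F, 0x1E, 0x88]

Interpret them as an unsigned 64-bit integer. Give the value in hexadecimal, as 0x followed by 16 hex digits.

0x881E0FEC9B212FDB

In little-endian order the low byte comes first in memory.
Reassemble most-significant byte first: 88 1E 0F EC 9B 21 2F DB → 0x881E0FEC9B212FDB.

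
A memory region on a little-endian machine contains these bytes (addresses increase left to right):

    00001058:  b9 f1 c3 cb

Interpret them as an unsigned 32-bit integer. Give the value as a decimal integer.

3418616249

Little-endian stores the least-significant byte at the lowest address.
Reassemble most-significant byte first: CB C3 F1 B9 → 0xCBC3F1B9.
0xCBC3F1B9 = 3418616249.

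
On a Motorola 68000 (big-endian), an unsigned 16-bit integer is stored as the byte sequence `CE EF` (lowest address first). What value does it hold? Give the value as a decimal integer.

Big-endian: lowest address holds the most-significant byte.
The bytes are already most-significant first: 0xCEEF.
0xCEEF = 52975.

52975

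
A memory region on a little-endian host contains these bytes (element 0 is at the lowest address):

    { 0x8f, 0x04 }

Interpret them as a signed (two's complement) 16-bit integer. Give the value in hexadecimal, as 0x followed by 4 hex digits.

0x048F

Little-endian: lowest address holds the least-significant byte.
Reassemble most-significant byte first: 04 8F → 0x048F.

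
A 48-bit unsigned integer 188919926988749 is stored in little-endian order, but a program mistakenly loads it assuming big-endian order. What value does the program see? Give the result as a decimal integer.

188919926988749 in 48-bit hexadecimal is 0xABD259239FCD.
Stored little-endian, the bytes at ascending addresses are CD 9F 23 59 D2 AB.
Read back as big-endian, the last byte is least significant, giving 0xCD9F2359D2AB.
0xCD9F2359D2AB = 226083376583339.

226083376583339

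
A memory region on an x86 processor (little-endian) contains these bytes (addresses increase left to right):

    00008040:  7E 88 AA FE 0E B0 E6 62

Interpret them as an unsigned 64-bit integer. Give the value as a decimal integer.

Little-endian stores the least-significant byte at the lowest address.
Reassemble most-significant byte first: 62 E6 B0 0E FE AA 88 7E → 0x62E6B00EFEAA887E.
0x62E6B00EFEAA887E = 7126577038809008254.

7126577038809008254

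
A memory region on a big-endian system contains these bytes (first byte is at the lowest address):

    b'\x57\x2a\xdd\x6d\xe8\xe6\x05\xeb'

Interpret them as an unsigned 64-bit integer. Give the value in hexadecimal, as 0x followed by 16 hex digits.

In big-endian order the high byte comes first in memory.
The bytes are already most-significant first: 0x572ADD6DE8E605EB.

0x572ADD6DE8E605EB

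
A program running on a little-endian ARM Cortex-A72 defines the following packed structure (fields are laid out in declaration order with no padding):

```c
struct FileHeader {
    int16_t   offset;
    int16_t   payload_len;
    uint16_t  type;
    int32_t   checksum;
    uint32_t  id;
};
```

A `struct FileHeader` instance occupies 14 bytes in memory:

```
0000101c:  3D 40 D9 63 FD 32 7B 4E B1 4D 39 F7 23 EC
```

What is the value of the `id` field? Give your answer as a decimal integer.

3961780025

`id` follows `offset` (2 B), `payload_len` (2 B), `type` (2 B), `checksum` (4 B), so it starts at offset 2 + 2 + 2 + 4 = 10 and occupies 4 bytes.
Bytes at offsets 10..13: 39 F7 23 EC.
In little-endian order the low byte comes first in memory.
Reassemble most-significant byte first: EC 23 F7 39 → 0xEC23F739.
0xEC23F739 = 3961780025.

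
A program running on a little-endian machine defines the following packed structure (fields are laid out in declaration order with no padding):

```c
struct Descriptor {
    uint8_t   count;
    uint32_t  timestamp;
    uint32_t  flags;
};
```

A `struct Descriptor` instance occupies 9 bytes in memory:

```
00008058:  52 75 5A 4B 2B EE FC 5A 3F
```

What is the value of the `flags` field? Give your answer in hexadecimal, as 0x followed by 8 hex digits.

`flags` follows `count` (1 B), `timestamp` (4 B), so it starts at offset 1 + 4 = 5 and occupies 4 bytes.
Bytes at offsets 5..8: EE FC 5A 3F.
Little-endian: lowest address holds the least-significant byte.
Reassemble most-significant byte first: 3F 5A FC EE → 0x3F5AFCEE.

0x3F5AFCEE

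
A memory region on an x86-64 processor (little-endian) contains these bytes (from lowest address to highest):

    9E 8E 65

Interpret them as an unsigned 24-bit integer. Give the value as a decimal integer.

Little-endian: lowest address holds the least-significant byte.
Reassemble most-significant byte first: 65 8E 9E → 0x658E9E.
0x658E9E = 6655646.

6655646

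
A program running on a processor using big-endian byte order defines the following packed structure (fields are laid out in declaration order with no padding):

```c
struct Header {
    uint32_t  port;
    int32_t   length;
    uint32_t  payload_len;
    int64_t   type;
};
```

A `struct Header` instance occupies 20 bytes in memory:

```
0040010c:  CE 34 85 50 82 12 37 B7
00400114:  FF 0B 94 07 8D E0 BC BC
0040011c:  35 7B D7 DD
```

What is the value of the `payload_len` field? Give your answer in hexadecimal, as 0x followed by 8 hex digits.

`payload_len` follows `port` (4 B), `length` (4 B), so it starts at offset 4 + 4 = 8 and occupies 4 bytes.
Bytes at offsets 8..11: FF 0B 94 07.
In big-endian order the high byte comes first in memory.
The bytes are already most-significant first: 0xFF0B9407.

0xFF0B9407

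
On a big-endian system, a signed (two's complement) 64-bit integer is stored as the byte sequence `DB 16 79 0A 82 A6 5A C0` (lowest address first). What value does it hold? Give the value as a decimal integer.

Big-endian stores the most-significant byte at the lowest address.
The bytes are already most-significant first: 0xDB16790A82A65AC0.
Top bit is set, so as a signed 64-bit value this is 0xDB16790A82A65AC0 − 2^64 = -2659805443867125056.

-2659805443867125056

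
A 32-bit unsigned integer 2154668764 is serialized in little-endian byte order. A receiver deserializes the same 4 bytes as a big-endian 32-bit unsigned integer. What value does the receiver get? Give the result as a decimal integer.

3701632384

2154668764 in 32-bit hexadecimal is 0x806DA2DC.
Stored little-endian, the bytes at ascending addresses are DC A2 6D 80.
Read back as big-endian, the last byte is least significant, giving 0xDCA26D80.
0xDCA26D80 = 3701632384.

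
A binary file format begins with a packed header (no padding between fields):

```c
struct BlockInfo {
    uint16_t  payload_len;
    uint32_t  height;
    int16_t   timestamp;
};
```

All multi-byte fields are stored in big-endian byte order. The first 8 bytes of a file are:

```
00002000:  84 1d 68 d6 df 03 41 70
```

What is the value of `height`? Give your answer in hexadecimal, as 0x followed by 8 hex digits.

0x68D6DF03

`height` follows `payload_len` (2 bytes), so it starts at byte offset 2 and occupies 4 bytes.
Bytes at offsets 2..5: 68 D6 DF 03.
Big-endian stores the most-significant byte at the lowest address.
The bytes are already most-significant first: 0x68D6DF03.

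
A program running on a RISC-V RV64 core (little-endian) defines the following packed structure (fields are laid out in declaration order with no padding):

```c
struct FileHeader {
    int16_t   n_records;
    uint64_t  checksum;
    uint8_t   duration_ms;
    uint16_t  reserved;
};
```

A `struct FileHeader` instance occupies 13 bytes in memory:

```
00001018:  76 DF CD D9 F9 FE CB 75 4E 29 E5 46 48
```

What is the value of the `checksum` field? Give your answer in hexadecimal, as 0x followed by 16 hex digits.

0x294E75CBFEF9D9CD

`checksum` follows `n_records` (2 bytes), so it starts at byte offset 2 and occupies 8 bytes.
Bytes at offsets 2..9: CD D9 F9 FE CB 75 4E 29.
Little-endian stores the least-significant byte at the lowest address.
Reassemble most-significant byte first: 29 4E 75 CB FE F9 D9 CD → 0x294E75CBFEF9D9CD.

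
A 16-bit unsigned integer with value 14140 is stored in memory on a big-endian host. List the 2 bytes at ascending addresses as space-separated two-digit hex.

14140 in hexadecimal, padded to 16 bits, is 0x373C.
Split into bytes (most-significant first): 37 3C.
In big-endian order the high byte comes first in memory.
So the memory order matches the most-significant-first order: 37 3C.

37 3C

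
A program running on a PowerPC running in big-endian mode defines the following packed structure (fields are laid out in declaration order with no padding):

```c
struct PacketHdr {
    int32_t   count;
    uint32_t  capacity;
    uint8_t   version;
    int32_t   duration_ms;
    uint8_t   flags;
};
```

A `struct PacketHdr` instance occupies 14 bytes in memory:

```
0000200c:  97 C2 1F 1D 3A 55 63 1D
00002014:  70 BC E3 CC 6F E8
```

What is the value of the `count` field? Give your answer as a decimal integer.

-1748885731

`count` is the first field, at byte offset 0, occupying 4 bytes.
Bytes at offsets 0..3: 97 C2 1F 1D.
Big-endian: lowest address holds the most-significant byte.
The bytes are already most-significant first: 0x97C21F1D.
Top bit is set, so as a signed 32-bit value this is 0x97C21F1D − 2^32 = -1748885731.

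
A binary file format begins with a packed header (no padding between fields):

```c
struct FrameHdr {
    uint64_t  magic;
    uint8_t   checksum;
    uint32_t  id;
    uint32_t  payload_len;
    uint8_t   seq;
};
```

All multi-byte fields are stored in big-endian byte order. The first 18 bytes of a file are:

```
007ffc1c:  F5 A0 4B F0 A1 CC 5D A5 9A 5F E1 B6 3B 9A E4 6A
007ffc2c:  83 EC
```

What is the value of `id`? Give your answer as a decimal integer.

`id` follows `magic` (8 B), `checksum` (1 B), so it starts at offset 8 + 1 = 9 and occupies 4 bytes.
Bytes at offsets 9..12: 5F E1 B6 3B.
Big-endian stores the most-significant byte at the lowest address.
The bytes are already most-significant first: 0x5FE1B63B.
0x5FE1B63B = 1608627771.

1608627771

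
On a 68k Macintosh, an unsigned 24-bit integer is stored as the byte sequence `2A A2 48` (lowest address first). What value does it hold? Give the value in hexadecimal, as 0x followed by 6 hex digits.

In big-endian order the high byte comes first in memory.
The bytes are already most-significant first: 0x2AA248.

0x2AA248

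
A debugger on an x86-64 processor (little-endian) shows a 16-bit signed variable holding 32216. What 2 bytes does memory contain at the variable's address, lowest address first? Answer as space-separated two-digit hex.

32216 in hexadecimal, padded to 16 bits, is 0x7DD8.
Split into bytes (most-significant first): 7D D8.
Little-endian: lowest address holds the least-significant byte.
So at ascending addresses the bytes are D8 7D.

D8 7D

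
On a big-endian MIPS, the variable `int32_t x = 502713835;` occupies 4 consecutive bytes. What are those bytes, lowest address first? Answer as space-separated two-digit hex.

1D F6 CD EB

502713835 in hexadecimal, padded to 32 bits, is 0x1DF6CDEB.
Split into bytes (most-significant first): 1D F6 CD EB.
In big-endian order the high byte comes first in memory.
So the memory order matches the most-significant-first order: 1D F6 CD EB.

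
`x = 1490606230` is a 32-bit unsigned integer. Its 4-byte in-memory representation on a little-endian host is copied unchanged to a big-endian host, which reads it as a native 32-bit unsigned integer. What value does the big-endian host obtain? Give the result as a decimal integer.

1490606230 in 32-bit hexadecimal is 0x58D8D896.
Stored little-endian, the bytes at ascending addresses are 96 D8 D8 58.
Read back as big-endian, the last byte is least significant, giving 0x96D8D858.
0x96D8D858 = 2530793560.

2530793560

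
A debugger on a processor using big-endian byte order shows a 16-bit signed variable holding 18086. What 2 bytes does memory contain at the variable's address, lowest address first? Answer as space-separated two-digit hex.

46 A6

18086 in hexadecimal, padded to 16 bits, is 0x46A6.
Split into bytes (most-significant first): 46 A6.
In big-endian order the high byte comes first in memory.
So the memory order matches the most-significant-first order: 46 A6.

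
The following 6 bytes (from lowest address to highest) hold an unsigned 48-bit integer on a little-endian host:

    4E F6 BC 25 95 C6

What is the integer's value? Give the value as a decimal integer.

Little-endian: lowest address holds the least-significant byte.
Reassemble most-significant byte first: C6 95 25 BC F6 4E → 0xC69525BCF64E.
0xC69525BCF64E = 218343885567566.

218343885567566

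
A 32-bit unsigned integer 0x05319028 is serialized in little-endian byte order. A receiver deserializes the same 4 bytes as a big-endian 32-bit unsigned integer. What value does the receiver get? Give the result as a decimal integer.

680538373

Stored little-endian, the bytes at ascending addresses are 28 90 31 05.
Read back as big-endian, the last byte is least significant, giving 0x28903105.
0x28903105 = 680538373.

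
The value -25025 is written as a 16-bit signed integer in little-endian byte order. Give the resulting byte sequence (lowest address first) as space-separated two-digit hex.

3F 9E

Two's complement of -25025 in 16 bits: 25025 = 0x61C1; invert → 0x9E3E; add 1 → 0x9E3F.
Split into bytes (most-significant first): 9E 3F.
Little-endian stores the least-significant byte at the lowest address.
So at ascending addresses the bytes are 3F 9E.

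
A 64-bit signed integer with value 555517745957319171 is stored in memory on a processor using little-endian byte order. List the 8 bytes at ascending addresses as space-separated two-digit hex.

555517745957319171 in hexadecimal, padded to 64 bits, is 0x07B598725A363203.
Split into bytes (most-significant first): 07 B5 98 72 5A 36 32 03.
Little-endian stores the least-significant byte at the lowest address.
So at ascending addresses the bytes are 03 32 36 5A 72 98 B5 07.

03 32 36 5A 72 98 B5 07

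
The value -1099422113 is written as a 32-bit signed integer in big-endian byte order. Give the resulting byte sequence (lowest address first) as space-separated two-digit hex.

Two's complement of -1099422113 in 32 bits: 1099422113 = 0x4187D9A1; invert → 0xBE78265E; add 1 → 0xBE78265F.
Split into bytes (most-significant first): BE 78 26 5F.
Big-endian: lowest address holds the most-significant byte.
So the memory order matches the most-significant-first order: BE 78 26 5F.

BE 78 26 5F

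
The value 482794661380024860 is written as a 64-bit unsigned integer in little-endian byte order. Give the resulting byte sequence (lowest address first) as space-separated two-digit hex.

1C EA 02 C3 2F 3B B3 06

482794661380024860 in hexadecimal, padded to 64 bits, is 0x06B33B2FC302EA1C.
Split into bytes (most-significant first): 06 B3 3B 2F C3 02 EA 1C.
Little-endian stores the least-significant byte at the lowest address.
So at ascending addresses the bytes are 1C EA 02 C3 2F 3B B3 06.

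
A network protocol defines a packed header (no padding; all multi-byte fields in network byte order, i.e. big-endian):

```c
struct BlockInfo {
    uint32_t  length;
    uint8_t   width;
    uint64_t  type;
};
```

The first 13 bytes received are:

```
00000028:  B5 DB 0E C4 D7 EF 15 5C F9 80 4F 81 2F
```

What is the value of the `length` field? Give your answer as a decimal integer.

`length` is the first field, at byte offset 0, occupying 4 bytes.
Bytes at offsets 0..3: B5 DB 0E C4.
Big-endian: lowest address holds the most-significant byte.
The bytes are already most-significant first: 0xB5DB0EC4.
0xB5DB0EC4 = 3051032260.

3051032260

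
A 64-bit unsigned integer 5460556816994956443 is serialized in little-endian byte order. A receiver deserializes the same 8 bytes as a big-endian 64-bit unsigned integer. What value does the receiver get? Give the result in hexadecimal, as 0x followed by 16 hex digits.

5460556816994956443 in 64-bit hexadecimal is 0x4BC7CB7E68D2749B.
Stored little-endian, the bytes at ascending addresses are 9B 74 D2 68 7E CB C7 4B.
Read back as big-endian, the last byte is least significant, giving 0x9B74D2687ECBC74B.

0x9B74D2687ECBC74B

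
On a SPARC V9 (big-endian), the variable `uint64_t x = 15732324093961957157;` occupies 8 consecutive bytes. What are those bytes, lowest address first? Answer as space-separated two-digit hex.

15732324093961957157 in hexadecimal, padded to 64 bits, is 0xDA547168F7EBEF25.
Split into bytes (most-significant first): DA 54 71 68 F7 EB EF 25.
In big-endian order the high byte comes first in memory.
So the memory order matches the most-significant-first order: DA 54 71 68 F7 EB EF 25.

DA 54 71 68 F7 EB EF 25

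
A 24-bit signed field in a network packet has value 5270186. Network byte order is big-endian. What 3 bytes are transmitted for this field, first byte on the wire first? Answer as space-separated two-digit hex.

5270186 in hexadecimal, padded to 24 bits, is 0x506AAA.
Split into bytes (most-significant first): 50 6A AA.
Big-endian stores the most-significant byte at the lowest address.
So the memory order matches the most-significant-first order: 50 6A AA.

50 6A AA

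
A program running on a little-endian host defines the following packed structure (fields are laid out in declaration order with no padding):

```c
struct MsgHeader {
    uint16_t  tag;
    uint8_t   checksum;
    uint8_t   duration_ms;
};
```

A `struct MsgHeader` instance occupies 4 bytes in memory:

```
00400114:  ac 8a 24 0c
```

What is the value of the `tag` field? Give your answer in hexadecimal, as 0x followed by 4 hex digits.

0x8AAC

`tag` is the first field, at byte offset 0, occupying 2 bytes.
Bytes at offsets 0..1: AC 8A.
In little-endian order the low byte comes first in memory.
Reassemble most-significant byte first: 8A AC → 0x8AAC.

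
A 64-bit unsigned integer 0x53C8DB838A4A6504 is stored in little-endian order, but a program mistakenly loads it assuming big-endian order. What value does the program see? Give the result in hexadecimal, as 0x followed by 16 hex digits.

0x04654A8A83DBC853

Stored little-endian, the bytes at ascending addresses are 04 65 4A 8A 83 DB C8 53.
Read back as big-endian, the last byte is least significant, giving 0x04654A8A83DBC853.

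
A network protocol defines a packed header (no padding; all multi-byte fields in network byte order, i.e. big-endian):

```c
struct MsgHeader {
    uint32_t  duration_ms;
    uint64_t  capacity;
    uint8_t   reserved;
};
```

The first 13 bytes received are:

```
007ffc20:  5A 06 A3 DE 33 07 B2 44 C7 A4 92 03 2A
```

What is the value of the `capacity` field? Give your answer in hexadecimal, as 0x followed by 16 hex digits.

`capacity` follows `duration_ms` (4 bytes), so it starts at byte offset 4 and occupies 8 bytes.
Bytes at offsets 4..11: 33 07 B2 44 C7 A4 92 03.
In big-endian order the high byte comes first in memory.
The bytes are already most-significant first: 0x3307B244C7A49203.

0x3307B244C7A49203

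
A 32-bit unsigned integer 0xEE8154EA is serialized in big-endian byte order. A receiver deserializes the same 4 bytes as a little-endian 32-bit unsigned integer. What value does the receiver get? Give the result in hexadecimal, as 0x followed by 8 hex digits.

0xEA5481EE

Stored big-endian, the bytes at ascending addresses are EE 81 54 EA.
Read back as little-endian, the first byte is least significant, giving 0xEA5481EE.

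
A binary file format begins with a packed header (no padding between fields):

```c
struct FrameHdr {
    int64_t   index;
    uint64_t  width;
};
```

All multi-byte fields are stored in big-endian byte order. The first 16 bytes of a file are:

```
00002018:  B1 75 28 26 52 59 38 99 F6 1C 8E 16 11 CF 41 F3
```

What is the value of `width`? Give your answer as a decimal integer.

`width` follows `index` (8 bytes), so it starts at byte offset 8 and occupies 8 bytes.
Bytes at offsets 8..15: F6 1C 8E 16 11 CF 41 F3.
In big-endian order the high byte comes first in memory.
The bytes are already most-significant first: 0xF61C8E1611CF41F3.
0xF61C8E1611CF41F3 = 17734205658117390835.

17734205658117390835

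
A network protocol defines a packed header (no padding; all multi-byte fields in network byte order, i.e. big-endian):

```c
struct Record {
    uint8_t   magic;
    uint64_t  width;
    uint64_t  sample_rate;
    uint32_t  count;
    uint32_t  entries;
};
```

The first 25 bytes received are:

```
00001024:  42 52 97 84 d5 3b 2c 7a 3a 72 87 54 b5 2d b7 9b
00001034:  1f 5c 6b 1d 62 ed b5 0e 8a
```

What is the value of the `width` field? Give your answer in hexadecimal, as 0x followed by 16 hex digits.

0x529784D53B2C7A3A

`width` follows `magic` (1 byte), so it starts at byte offset 1 and occupies 8 bytes.
Bytes at offsets 1..8: 52 97 84 D5 3B 2C 7A 3A.
Big-endian stores the most-significant byte at the lowest address.
The bytes are already most-significant first: 0x529784D53B2C7A3A.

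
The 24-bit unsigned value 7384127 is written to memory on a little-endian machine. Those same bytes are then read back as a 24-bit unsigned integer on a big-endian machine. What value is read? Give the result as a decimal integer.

7384127 in 24-bit hexadecimal is 0x70AC3F.
Stored little-endian, the bytes at ascending addresses are 3F AC 70.
Read back as big-endian, the last byte is least significant, giving 0x3FAC70.
0x3FAC70 = 4172912.

4172912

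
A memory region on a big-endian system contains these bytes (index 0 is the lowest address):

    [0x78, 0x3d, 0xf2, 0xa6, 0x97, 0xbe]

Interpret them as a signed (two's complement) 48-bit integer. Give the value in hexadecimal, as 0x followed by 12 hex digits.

0x783DF2A697BE

Big-endian stores the most-significant byte at the lowest address.
The bytes are already most-significant first: 0x783DF2A697BE.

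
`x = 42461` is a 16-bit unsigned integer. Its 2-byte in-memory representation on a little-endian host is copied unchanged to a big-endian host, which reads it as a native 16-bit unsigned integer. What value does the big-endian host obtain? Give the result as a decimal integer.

56741

42461 in 16-bit hexadecimal is 0xA5DD.
Stored little-endian, the bytes at ascending addresses are DD A5.
Read back as big-endian, the last byte is least significant, giving 0xDDA5.
0xDDA5 = 56741.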